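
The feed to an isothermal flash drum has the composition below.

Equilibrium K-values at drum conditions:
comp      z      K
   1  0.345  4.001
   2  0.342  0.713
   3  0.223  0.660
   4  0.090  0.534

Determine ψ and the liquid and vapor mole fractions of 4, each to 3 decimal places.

ψ = 0.815, x_4 = 0.145, y_4 = 0.077

Let ψ = V/F and solve Σ zᵢ(Kᵢ−1)/(1+ψ(Kᵢ−1)) = 0.
Check two-phase: ΣzᵢKᵢ = 1.819 > 1 and Σzᵢ/Kᵢ = 1.072 > 1, so g(0) = 0.819 > 0 and g(1) = -0.072 < 0.
Newton iteration, ψ⁰ = 0.5:
  ψ = 0.500: g = 0.1534, g' = -0.606 → ψ = 0.753
  ψ = 0.753: g = 0.0258, g' = -0.431 → ψ = 0.813
  ψ = 0.813: g = 0.0006, g' = -0.410 → ψ = 0.815
Converged at ψ = 0.815.
Compositions from xᵢ = zᵢ/(1+ψ(Kᵢ−1)), yᵢ = Kᵢxᵢ:
  1: x = 0.100, y = 0.401
  2: x = 0.446, y = 0.318
  3: x = 0.308, y = 0.204
  4: x = 0.145, y = 0.077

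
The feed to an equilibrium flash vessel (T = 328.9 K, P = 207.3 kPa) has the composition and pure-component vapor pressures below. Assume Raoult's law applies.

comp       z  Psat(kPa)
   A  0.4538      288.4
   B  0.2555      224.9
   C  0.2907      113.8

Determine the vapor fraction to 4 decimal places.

ψ = 0.5000

Raoult's law: Kᵢ = Pᵢˢᵃᵗ/P = Pᵢˢᵃᵗ/207.3.
  K_A = 288.4/207.3 = 1.391220, K_B = 224.9/207.3 = 1.084901, K_C = 113.8/207.3 = 0.548963
Material balance + equilibrium reduce to Σ zᵢ(Kᵢ−1)/(1+ψ(Kᵢ−1)) = 0.
Feasibility: ΣzᵢKᵢ = 1.0681, Σzᵢ/Kᵢ = 1.0912 — both > 1, two phases present.
Newton–Raphson from ψ = 0.68:
  ψ = 0.6800: g = -0.02838, g' = -0.1680 → ψ = 0.5111
  ψ = 0.5111: g = -0.00165, g' = -0.1498 → ψ = 0.5001
  ψ = 0.5001: g = -0.00001, g' = -0.1489 → ψ = 0.5000
Converged at ψ = 0.5000.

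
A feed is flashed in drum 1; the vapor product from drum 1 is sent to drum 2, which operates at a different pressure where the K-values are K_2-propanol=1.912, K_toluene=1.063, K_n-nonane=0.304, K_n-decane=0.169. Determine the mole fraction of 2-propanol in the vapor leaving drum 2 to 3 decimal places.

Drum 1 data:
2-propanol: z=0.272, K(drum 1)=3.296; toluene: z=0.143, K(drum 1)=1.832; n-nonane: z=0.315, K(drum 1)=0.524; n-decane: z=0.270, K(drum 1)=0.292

Drum 1:
Rachford–Rice: g(ψ₁) = Σ zᵢ(Kᵢ−1)/(1+ψ₁(Kᵢ−1)) = 0.
Feasibility: ΣzᵢKᵢ = 1.402, Σzᵢ/Kᵢ = 1.686 — both > 1, two phases present.
Iterate (Newton) starting at ψ₁ = 0.39:
  ψ₁ = 0.390: g = -0.0289, g' = -0.821 → ψ₁ = 0.355
Converged at ψ₁ = 0.355.
Drum-1 compositions:
  2-propanol: x = 0.150, y = 0.494
  toluene: x = 0.110, y = 0.202
  n-nonane: x = 0.379, y = 0.199
  n-decane: x = 0.361, y = 0.105
Drum-2 feed = drum-1 vapor: z₂ = (0.4938, 0.2022, 0.1986, 0.1053).
Drum 2:
Let ψ₂ = V/F and solve Σ zᵢ(Kᵢ−1)/(1+ψ₂(Kᵢ−1)) = 0.
Feasibility: ΣzᵢKᵢ = 1.237, Σzᵢ/Kᵢ = 1.725 — both > 1, two phases present.
Newton–Raphson from ψ₂ = 0.69:
  ψ₂ = 0.690: g = -0.1825, g' = -0.911 → ψ₂ = 0.490
  ψ₂ = 0.490: g = -0.0336, g' = -0.625 → ψ₂ = 0.436
  ψ₂ = 0.436: g = -0.0010, g' = -0.588 → ψ₂ = 0.434
Converged at ψ₂ = 0.434.
  2-propanol: x = 0.354, y = 0.676
  toluene: x = 0.197, y = 0.209
  n-nonane: x = 0.285, y = 0.087
  n-decane: x = 0.165, y = 0.028

y_2-propanol (drum 2) = 0.676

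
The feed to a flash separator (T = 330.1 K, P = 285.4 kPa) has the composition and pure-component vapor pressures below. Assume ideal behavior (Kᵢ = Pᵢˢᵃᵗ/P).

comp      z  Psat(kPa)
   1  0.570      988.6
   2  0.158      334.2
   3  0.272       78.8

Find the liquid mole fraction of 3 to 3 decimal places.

Raoult's law: Kᵢ = Pᵢˢᵃᵗ/P = Pᵢˢᵃᵗ/285.4.
  K_1 = 988.6/285.4 = 3.46391, K_2 = 334.2/285.4 = 1.17099, K_3 = 78.8/285.4 = 0.27610
Iterate (Newton) starting at ψ = 0.62:
  ψ = 0.620: g = 0.2228, g' = -1.015 → ψ = 0.840
  ψ = 0.840: g = -0.0208, g' = -1.298 → ψ = 0.824
  ψ = 0.824: g = -0.0003, g' = -1.255 → ψ = 0.823
Converged at ψ = 0.823.
Compositions from xᵢ = zᵢ/(1+ψ(Kᵢ−1)), yᵢ = Kᵢxᵢ:
  1: x = 0.188, y = 0.652
  2: x = 0.139, y = 0.162
  3: x = 0.673, y = 0.186

x_3 = 0.673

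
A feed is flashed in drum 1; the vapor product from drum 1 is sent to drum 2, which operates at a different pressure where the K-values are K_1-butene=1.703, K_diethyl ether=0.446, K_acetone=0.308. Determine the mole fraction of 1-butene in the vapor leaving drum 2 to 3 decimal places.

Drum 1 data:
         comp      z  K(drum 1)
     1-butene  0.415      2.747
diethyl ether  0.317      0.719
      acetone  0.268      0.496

y_1-butene (drum 2) = 0.793

Drum 1:
Material balance + equilibrium reduce to Σ zᵢ(Kᵢ−1)/(1+ψ₁(Kᵢ−1)) = 0.
Feasibility: ΣzᵢKᵢ = 1.501, Σzᵢ/Kᵢ = 1.132 — both > 1, two phases present.
Iterate (Newton) starting at ψ₁ = 0.7:
  ψ₁ = 0.700: g = 0.0066, g' = -0.458 → ψ₁ = 0.714
Converged at ψ₁ = 0.714.
Drum-1 compositions:
  1-butene: x = 0.185, y = 0.507
  diethyl ether: x = 0.397, y = 0.285
  acetone: x = 0.419, y = 0.208
Drum-2 feed = drum-1 vapor: z₂ = (0.5071, 0.2852, 0.2077).
Drum 2:
Let ψ₂ = V/F and solve Σ zᵢ(Kᵢ−1)/(1+ψ₂(Kᵢ−1)) = 0.
Feasibility: ΣzᵢKᵢ = 1.055, Σzᵢ/Kᵢ = 1.612 — both > 1, two phases present.
Iterate (Newton) starting at ψ₂ = 0.5:
  ψ₂ = 0.500: g = -0.1745, g' = -0.537 → ψ₂ = 0.175
  ψ₂ = 0.175: g = -0.0211, g' = -0.435 → ψ₂ = 0.127
  ψ₂ = 0.127: g = -0.0001, g' = -0.432 → ψ₂ = 0.126
Converged at ψ₂ = 0.126.
  1-butene: x = 0.466, y = 0.793
  diethyl ether: x = 0.307, y = 0.137
  acetone: x = 0.228, y = 0.070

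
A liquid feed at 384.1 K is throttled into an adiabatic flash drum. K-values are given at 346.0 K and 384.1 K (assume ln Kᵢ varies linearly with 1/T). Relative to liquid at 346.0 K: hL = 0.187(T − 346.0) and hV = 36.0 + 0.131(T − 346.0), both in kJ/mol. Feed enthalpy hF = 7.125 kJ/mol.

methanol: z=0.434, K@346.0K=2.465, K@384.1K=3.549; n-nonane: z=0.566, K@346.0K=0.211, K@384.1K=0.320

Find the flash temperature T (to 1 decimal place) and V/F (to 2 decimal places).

Adiabatic flash: solve Rachford–Rice at each trial T, then check hF = ψ·hV(T) + (1−ψ)·hL(T).
  T = 346.0 K: K = (2.465, 0.211), RR gives ψ = 0.164, H_out = 5.894 kJ/mol
  T = 384.1 K: K = (3.549, 0.320), RR gives ψ = 0.416, H_out = 21.219 kJ/mol
  T = 365.1 K: K = (2.987, 0.263), RR gives ψ = 0.304, H_out = 14.189 kJ/mol
  T = 355.6 K: K = (2.722, 0.236), RR gives ψ = 0.240, H_out = 10.293 kJ/mol
  T = 350.8 K: K = (2.592, 0.223), RR gives ψ = 0.203, H_out = 8.165 kJ/mol
  T = 348.4 K: K = (2.528, 0.217), RR gives ψ = 0.184, H_out = 7.050 kJ/mol
Linear interpolation between T = 348.4 (H_out = 7.050) and T = 350.8 (H_out = 8.165) on hF = 7.125 gives T ≈ 348.6 K, at which ψ = 0.19.

T = 348.6 K, V/F = 0.19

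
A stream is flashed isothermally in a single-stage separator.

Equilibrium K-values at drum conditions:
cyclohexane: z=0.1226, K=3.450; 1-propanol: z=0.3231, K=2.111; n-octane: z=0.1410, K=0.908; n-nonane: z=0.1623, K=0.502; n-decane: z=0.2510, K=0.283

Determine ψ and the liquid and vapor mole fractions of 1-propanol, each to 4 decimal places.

Let ψ = V/F and solve Σ zᵢ(Kᵢ−1)/(1+ψ(Kᵢ−1)) = 0.
Check two-phase: ΣzᵢKᵢ = 1.3856 > 1 and Σzᵢ/Kᵢ = 1.5541 > 1, so g(0) = 0.3856 > 0 and g(1) = -0.5541 < 0.
Newton iteration, ψ⁰ = 0.63:
  ψ = 0.6300: g = -0.13052, g' = -0.7678 → ψ = 0.4600
  ψ = 0.4600: g = -0.00815, g' = -0.6936 → ψ = 0.4483
Converged at ψ = 0.4482.
Compositions from xᵢ = zᵢ/(1+ψ(Kᵢ−1)), yᵢ = Kᵢxᵢ:
  cyclohexane: x = 0.0584, y = 0.2016
  1-propanol: x = 0.2157, y = 0.4553
  n-octane: x = 0.1471, y = 0.1335
  n-nonane: x = 0.2089, y = 0.1049
  n-decane: x = 0.3699, y = 0.1047

ψ = 0.4482, x_1-propanol = 0.2157, y_1-propanol = 0.4553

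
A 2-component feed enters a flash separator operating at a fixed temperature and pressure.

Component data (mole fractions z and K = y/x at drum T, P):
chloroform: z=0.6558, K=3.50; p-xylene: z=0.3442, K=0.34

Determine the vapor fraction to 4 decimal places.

Let ψ = V/F and solve Σ zᵢ(Kᵢ−1)/(1+ψ(Kᵢ−1)) = 0.
Feasibility: ΣzᵢKᵢ = 2.4123, Σzᵢ/Kᵢ = 1.1997 — both > 1, two phases present.
Binary case is linear: z₁(K₁−1)(1+ψ(K₂−1)) + z₂(K₂−1)(1+ψ(K₁−1)) = 0
⇒ ψ = [z₁(K₁−1)+z₂(K₂−1)] / [−(K₁−1)(K₂−1)] = 1.41233/1.65000 = 0.8560

ψ = 0.8560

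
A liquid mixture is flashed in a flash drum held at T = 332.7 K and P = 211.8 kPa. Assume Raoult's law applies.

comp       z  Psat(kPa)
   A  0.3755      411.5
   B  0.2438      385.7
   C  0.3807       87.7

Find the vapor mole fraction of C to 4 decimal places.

y_C = 0.2501

Raoult's law: Kᵢ = Pᵢˢᵃᵗ/P = Pᵢˢᵃᵗ/211.8.
  K_A = 411.5/211.8 = 1.942871, K_B = 385.7/211.8 = 1.821058, K_C = 87.7/211.8 = 0.414070
Material balance + equilibrium reduce to Σ zᵢ(Kᵢ−1)/(1+V/F(Kᵢ−1)) = 0.
Feasibility: ΣzᵢKᵢ = 1.3312, Σzᵢ/Kᵢ = 1.2466 — both > 1, two phases present.
Newton iteration, V/F⁰ = 0.5:
  V/F = 0.5000: g = 0.06704, g' = -0.4982 → V/F = 0.6345
  V/F = 0.6345: g = -0.00196, g' = -0.5329 → V/F = 0.6309
Converged at V/F = 0.6309.
Compositions from xᵢ = zᵢ/(1+V/F(Kᵢ−1)), yᵢ = Kᵢxᵢ:
  A: x = 0.2354, y = 0.4574
  B: x = 0.1606, y = 0.2925
  C: x = 0.6039, y = 0.2501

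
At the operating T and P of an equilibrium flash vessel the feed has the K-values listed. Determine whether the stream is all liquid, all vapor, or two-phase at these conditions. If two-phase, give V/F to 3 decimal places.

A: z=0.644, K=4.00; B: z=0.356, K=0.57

all vapor

ΣzᵢKᵢ = 2.779; Σzᵢ/Kᵢ = 0.786.
Since Σzᵢ/Kᵢ < 1 the mixture is above its dew point — single vapor phase.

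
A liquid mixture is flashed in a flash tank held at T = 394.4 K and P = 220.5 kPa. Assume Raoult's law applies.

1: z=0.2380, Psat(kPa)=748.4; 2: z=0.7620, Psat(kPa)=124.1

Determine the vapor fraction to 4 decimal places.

Raoult's law: Kᵢ = Pᵢˢᵃᵗ/P = Pᵢˢᵃᵗ/220.5.
  K_1 = 748.4/220.5 = 3.394104, K_2 = 124.1/220.5 = 0.562812
Rachford–Rice: g(ψ) = Σ zᵢ(Kᵢ−1)/(1+ψ(Kᵢ−1)) = 0.
Feasibility: ΣzᵢKᵢ = 1.2367, Σzᵢ/Kᵢ = 1.4240 — both > 1, two phases present.
Binary case is linear: z₁(K₁−1)(1+ψ(K₂−1)) + z₂(K₂−1)(1+ψ(K₁−1)) = 0
⇒ ψ = [z₁(K₁−1)+z₂(K₂−1)] / [−(K₁−1)(K₂−1)] = 0.23666/1.04667 = 0.2261

ψ = 0.2261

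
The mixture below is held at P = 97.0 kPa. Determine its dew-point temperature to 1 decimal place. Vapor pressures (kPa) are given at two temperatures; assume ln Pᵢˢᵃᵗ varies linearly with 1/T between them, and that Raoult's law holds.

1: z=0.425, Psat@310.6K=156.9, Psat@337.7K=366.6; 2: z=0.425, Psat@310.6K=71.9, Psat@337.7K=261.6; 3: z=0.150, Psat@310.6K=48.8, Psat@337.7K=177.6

Dew-point temperature: Σzᵢ·P/Pᵢˢᵃᵗ(T) = 1. Interpolate ln Pᵢˢᵃᵗ = aᵢ + bᵢ/T.
  T = 310.6 K: ΣzᵢP/Pᵢˢᵃᵗ = 1.1343
  T = 337.7 K: ΣzᵢP/Pᵢˢᵃᵗ = 0.3520
  T = 324.1 K: ΣzᵢP/Pᵢˢᵃᵗ = 0.6149
  T = 317.4 K: ΣzᵢP/Pᵢˢᵃᵗ = 0.8268
  T = 314.0 K: ΣzᵢP/Pᵢˢᵃᵗ = 0.9664
  T = 312.3 K: ΣzᵢP/Pᵢˢᵃᵗ = 1.0465
Interpolating between 312.3 K and 314.0 K gives T ≈ 313.3 K.

T = 313.3 K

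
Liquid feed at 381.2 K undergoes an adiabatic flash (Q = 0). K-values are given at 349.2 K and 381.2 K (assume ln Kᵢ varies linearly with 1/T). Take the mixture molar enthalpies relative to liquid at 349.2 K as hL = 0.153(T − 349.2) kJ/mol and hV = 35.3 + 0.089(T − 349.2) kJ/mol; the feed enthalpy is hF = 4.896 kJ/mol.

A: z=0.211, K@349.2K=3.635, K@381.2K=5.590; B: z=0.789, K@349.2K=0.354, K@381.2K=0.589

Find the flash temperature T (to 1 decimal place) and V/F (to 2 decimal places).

Adiabatic flash: solve Rachford–Rice at each trial T, then check hF = ψ·hV(T) + (1−ψ)·hL(T).
  T = 349.2 K: K = (3.635, 0.354), RR gives ψ = 0.027, H_out = 0.960 kJ/mol
  T = 381.2 K: K = (5.590, 0.589), RR gives ψ = 0.341, H_out = 16.251 kJ/mol
  T = 365.2 K: K = (4.550, 0.462), RR gives ψ = 0.170, H_out = 8.267 kJ/mol
  T = 357.2 K: K = (4.077, 0.406), RR gives ψ = 0.099, H_out = 4.652 kJ/mol
  T = 361.2 K: K = (4.310, 0.433), RR gives ψ = 0.134, H_out = 6.456 kJ/mol
  T = 359.2 K: K = (4.193, 0.419), RR gives ψ = 0.116, H_out = 5.554 kJ/mol
Linear interpolation between T = 357.2 (H_out = 4.652) and T = 359.2 (H_out = 5.554) on hF = 4.896 gives T ≈ 357.7 K, at which ψ = 0.10.

T = 357.7 K, V/F = 0.10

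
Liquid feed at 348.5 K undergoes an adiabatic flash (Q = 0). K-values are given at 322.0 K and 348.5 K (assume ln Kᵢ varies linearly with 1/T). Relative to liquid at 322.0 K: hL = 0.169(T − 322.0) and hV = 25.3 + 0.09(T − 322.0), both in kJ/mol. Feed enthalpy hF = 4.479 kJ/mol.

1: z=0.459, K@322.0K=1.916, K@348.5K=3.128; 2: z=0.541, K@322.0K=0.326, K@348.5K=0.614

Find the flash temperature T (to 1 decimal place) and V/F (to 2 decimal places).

T = 324.3 K, V/F = 0.16

Adiabatic flash: solve Rachford–Rice at each trial T, then check hF = ψ·hV(T) + (1−ψ)·hL(T).
  T = 322.0 K: K = (1.916, 0.326), RR gives ψ = 0.090, H_out = 2.287 kJ/mol
  T = 348.5 K: K = (3.128, 0.614), RR gives ψ = 0.935, H_out = 26.174 kJ/mol
  T = 335.2 K: K = (2.470, 0.452), RR gives ψ = 0.470, H_out = 13.637 kJ/mol
  T = 328.6 K: K = (2.181, 0.385), RR gives ψ = 0.289, H_out = 8.267 kJ/mol
  T = 325.3 K: K = (2.045, 0.355), RR gives ψ = 0.194, H_out = 5.412 kJ/mol
  T = 323.6 K: K = (1.978, 0.340), RR gives ψ = 0.142, H_out = 3.845 kJ/mol
Linear interpolation between T = 323.6 (H_out = 3.845) and T = 325.3 (H_out = 5.412) on hF = 4.479 gives T ≈ 324.3 K, at which ψ = 0.16.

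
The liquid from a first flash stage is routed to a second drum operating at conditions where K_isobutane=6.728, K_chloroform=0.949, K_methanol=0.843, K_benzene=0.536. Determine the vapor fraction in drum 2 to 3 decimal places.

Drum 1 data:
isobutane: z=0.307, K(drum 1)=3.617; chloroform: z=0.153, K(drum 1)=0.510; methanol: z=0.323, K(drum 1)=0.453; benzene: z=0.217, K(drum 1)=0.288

Drum 1:
Material balance + equilibrium reduce to Σ zᵢ(Kᵢ−1)/(1+ψ₁(Kᵢ−1)) = 0.
g(0) = ΣzᵢKᵢ − 1 = 0.397 and g(1) = 1 − Σzᵢ/Kᵢ = -0.851, so a root lies in (0, 1).
Newton–Raphson from ψ₁ = 0.6:
  ψ₁ = 0.600: g = -0.3263, g' = -0.941 → ψ₁ = 0.253
  ψ₁ = 0.253: g = 0.0039, g' = -1.102 → ψ₁ = 0.257
Converged at ψ₁ = 0.257.
Drum-1 compositions:
  isobutane: x = 0.184, y = 0.664
  chloroform: x = 0.175, y = 0.089
  methanol: x = 0.376, y = 0.170
  benzene: x = 0.266, y = 0.076
Drum-2 feed = drum-1 liquid: z₂ = (0.1836, 0.1750, 0.3758, 0.2656).
Drum 2:
Rachford–Rice: g(ψ₂) = Σ zᵢ(Kᵢ−1)/(1+ψ₂(Kᵢ−1)) = 0.
Feasibility: ΣzᵢKᵢ = 1.860, Σzᵢ/Kᵢ = 1.153 — both > 1, two phases present.
Newton iteration, ψ₂⁰ = 0.35:
  ψ₂ = 0.350: g = 0.1313, g' = -0.759 → ψ₂ = 0.523
  ψ₂ = 0.523: g = 0.0270, g' = -0.489 → ψ₂ = 0.578
  ψ₂ = 0.578: g = 0.0013, g' = -0.442 → ψ₂ = 0.581
Converged at ψ₂ = 0.581.
  isobutane: x = 0.042, y = 0.285
  chloroform: x = 0.180, y = 0.171
  methanol: x = 0.414, y = 0.349
  benzene: x = 0.364, y = 0.195

V/F (drum 2) = 0.581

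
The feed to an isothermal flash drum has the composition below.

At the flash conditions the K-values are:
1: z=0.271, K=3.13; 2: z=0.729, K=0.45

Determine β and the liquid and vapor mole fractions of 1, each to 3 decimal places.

Let β = V/F and solve Σ zᵢ(Kᵢ−1)/(1+β(Kᵢ−1)) = 0.
g(0) = ΣzᵢKᵢ − 1 = 0.176 and g(1) = 1 − Σzᵢ/Kᵢ = -0.707, so a root lies in (0, 1).
Binary case is linear: z₁(K₁−1)(1+β(K₂−1)) + z₂(K₂−1)(1+β(K₁−1)) = 0
⇒ β = [z₁(K₁−1)+z₂(K₂−1)] / [−(K₁−1)(K₂−1)] = 0.1763/1.1715 = 0.150
Compositions from xᵢ = zᵢ/(1+β(Kᵢ−1)), yᵢ = Kᵢxᵢ:
  1: x = 0.205, y = 0.642
  2: x = 0.795, y = 0.358

β = 0.150, x_1 = 0.205, y_1 = 0.642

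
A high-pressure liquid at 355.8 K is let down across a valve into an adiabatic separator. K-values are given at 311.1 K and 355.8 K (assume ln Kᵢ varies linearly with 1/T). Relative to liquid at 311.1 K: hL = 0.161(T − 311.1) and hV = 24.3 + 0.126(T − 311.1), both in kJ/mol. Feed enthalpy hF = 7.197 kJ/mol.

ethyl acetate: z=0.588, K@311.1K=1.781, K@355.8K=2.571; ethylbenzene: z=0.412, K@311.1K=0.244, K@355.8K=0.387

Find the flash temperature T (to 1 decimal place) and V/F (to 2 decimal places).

T = 313.4 K, V/F = 0.28

Adiabatic flash: solve Rachford–Rice at each trial T, then check hF = ψ·hV(T) + (1−ψ)·hL(T).
  T = 311.1 K: K = (1.781, 0.244), RR gives ψ = 0.250, H_out = 6.081 kJ/mol
  T = 355.8 K: K = (2.571, 0.387), RR gives ψ = 0.697, H_out = 23.043 kJ/mol
  T = 333.5 K: K = (2.167, 0.312), RR gives ψ = 0.502, H_out = 15.411 kJ/mol
  T = 322.3 K: K = (1.971, 0.277), RR gives ψ = 0.389, H_out = 11.112 kJ/mol
  T = 316.7 K: K = (1.875, 0.260), RR gives ψ = 0.324, H_out = 8.720 kJ/mol
  T = 313.9 K: K = (1.828, 0.252), RR gives ψ = 0.289, H_out = 7.437 kJ/mol
  T = 312.5 K: K = (1.804, 0.248), RR gives ψ = 0.270, H_out = 6.769 kJ/mol
Linear interpolation between T = 312.5 (H_out = 6.769) and T = 313.9 (H_out = 7.437) on hF = 7.197 gives T ≈ 313.4 K, at which ψ = 0.28.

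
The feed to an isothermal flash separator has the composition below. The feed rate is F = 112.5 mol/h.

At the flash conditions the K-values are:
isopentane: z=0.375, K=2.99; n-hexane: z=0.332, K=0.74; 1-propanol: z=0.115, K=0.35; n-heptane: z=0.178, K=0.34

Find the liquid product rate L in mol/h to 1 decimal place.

L = 58.1 mol/h

Let ψ = V/F and solve Σ zᵢ(Kᵢ−1)/(1+ψ(Kᵢ−1)) = 0.
g(0) = ΣzᵢKᵢ − 1 = 0.468 and g(1) = 1 − Σzᵢ/Kᵢ = -0.426, so a root lies in (0, 1).
Newton iteration, ψ⁰ = 0.5:
  ψ = 0.500: g = -0.0112, g' = -0.682 → ψ = 0.484
Converged at ψ = 0.484.
Then V = ψ·F = 0.4836·112.5 = 54.4 mol/h and L = F − V = 58.1 mol/h.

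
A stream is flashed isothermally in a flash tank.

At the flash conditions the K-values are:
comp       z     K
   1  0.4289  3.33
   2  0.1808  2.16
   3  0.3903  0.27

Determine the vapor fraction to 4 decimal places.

Material balance + equilibrium reduce to Σ zᵢ(Kᵢ−1)/(1+ψ(Kᵢ−1)) = 0.
g(0) = ΣzᵢKᵢ − 1 = 0.9241 and g(1) = 1 − Σzᵢ/Kᵢ = -0.6581, so a root lies in (0, 1).
Newton–Raphson from ψ = 0.57:
  ψ = 0.5700: g = 0.06754, g' = -1.1278 → ψ = 0.6299
  ψ = 0.6299: g = -0.00129, g' = -1.1764 → ψ = 0.6288
Converged at ψ = 0.6288.

ψ = 0.6288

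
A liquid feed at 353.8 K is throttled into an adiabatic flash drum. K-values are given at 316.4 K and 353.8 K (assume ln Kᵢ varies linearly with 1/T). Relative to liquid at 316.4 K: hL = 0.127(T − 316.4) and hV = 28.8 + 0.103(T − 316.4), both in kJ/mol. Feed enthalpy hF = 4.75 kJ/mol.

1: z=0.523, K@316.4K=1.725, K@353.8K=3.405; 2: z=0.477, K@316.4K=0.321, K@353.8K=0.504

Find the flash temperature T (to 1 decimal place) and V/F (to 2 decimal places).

Adiabatic flash: solve Rachford–Rice at each trial T, then check hF = ψ·hV(T) + (1−ψ)·hL(T).
  T = 316.4 K: K = (1.725, 0.321), RR gives ψ = 0.112, H_out = 3.235 kJ/mol
  T = 353.8 K: K = (3.405, 0.504), RR gives ψ = 0.856, H_out = 28.637 kJ/mol
  T = 335.1 K: K = (2.470, 0.407), RR gives ψ = 0.558, H_out = 18.193 kJ/mol
  T = 325.8 K: K = (2.077, 0.363), RR gives ψ = 0.378, H_out = 11.999 kJ/mol
  T = 321.1 K: K = (1.895, 0.342), RR gives ψ = 0.262, H_out = 8.104 kJ/mol
  T = 318.8 K: K = (1.811, 0.331), RR gives ψ = 0.194, H_out = 5.877 kJ/mol
  T = 317.6 K: K = (1.767, 0.326), RR gives ψ = 0.155, H_out = 4.602 kJ/mol
Linear interpolation between T = 317.6 (H_out = 4.602) and T = 318.8 (H_out = 5.877) on hF = 4.75 gives T ≈ 317.7 K, at which ψ = 0.16.

T = 317.7 K, V/F = 0.16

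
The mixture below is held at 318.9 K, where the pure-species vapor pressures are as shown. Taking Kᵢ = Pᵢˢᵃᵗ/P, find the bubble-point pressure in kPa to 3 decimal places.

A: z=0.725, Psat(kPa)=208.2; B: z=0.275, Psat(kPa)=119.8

At the bubble point ψ → 0, so ΣzᵢKᵢ = 1 with Kᵢ = Pᵢˢᵃᵗ/P ⇒ P = ΣzᵢPᵢˢᵃᵗ.
P = 0.725·208.2 + 0.275·119.8 = 183.890 kPa

Pbub = 183.890 kPa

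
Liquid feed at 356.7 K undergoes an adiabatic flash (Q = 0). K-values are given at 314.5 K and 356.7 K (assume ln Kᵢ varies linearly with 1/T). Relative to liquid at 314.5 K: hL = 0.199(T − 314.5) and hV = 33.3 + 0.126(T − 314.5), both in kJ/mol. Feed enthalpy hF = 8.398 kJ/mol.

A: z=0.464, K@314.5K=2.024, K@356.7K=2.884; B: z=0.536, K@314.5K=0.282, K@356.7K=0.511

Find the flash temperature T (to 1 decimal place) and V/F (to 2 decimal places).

Adiabatic flash: solve Rachford–Rice at each trial T, then check hF = ψ·hV(T) + (1−ψ)·hL(T).
  T = 314.5 K: K = (2.024, 0.282), RR gives ψ = 0.123, H_out = 4.089 kJ/mol
  T = 356.7 K: K = (2.884, 0.511), RR gives ψ = 0.664, H_out = 28.475 kJ/mol
  T = 335.6 K: K = (2.443, 0.387), RR gives ψ = 0.385, H_out = 16.433 kJ/mol
  T = 325.1 K: K = (2.231, 0.332), RR gives ψ = 0.260, H_out = 10.552 kJ/mol
  T = 319.8 K: K = (2.127, 0.306), RR gives ψ = 0.193, H_out = 7.421 kJ/mol
  T = 322.5 K: K = (2.180, 0.319), RR gives ψ = 0.228, H_out = 9.036 kJ/mol
  T = 321.1 K: K = (2.152, 0.313), RR gives ψ = 0.210, H_out = 8.205 kJ/mol
Linear interpolation between T = 321.1 (H_out = 8.205) and T = 322.5 (H_out = 9.036) on hF = 8.398 gives T ≈ 321.4 K, at which ψ = 0.21.

T = 321.4 K, V/F = 0.21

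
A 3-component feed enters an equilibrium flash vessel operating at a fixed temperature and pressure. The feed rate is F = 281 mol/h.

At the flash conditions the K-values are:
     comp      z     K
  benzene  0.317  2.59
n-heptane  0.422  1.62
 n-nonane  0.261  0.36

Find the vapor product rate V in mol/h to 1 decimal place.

V = 246.2 mol/h

Material balance + equilibrium reduce to Σ zᵢ(Kᵢ−1)/(1+V/F(Kᵢ−1)) = 0.
Feasibility: ΣzᵢKᵢ = 1.599, Σzᵢ/Kᵢ = 1.108 — both > 1, two phases present.
Newton iteration, V/F⁰ = 0.5:
  V/F = 0.500: g = 0.2349, g' = -0.574 → V/F = 0.909
  V/F = 0.909: g = -0.0258, g' = -0.811 → V/F = 0.877
  V/F = 0.877: g = -0.0008, g' = -0.763 → V/F = 0.876
Converged at V/F = 0.876.
Then V = V/F·F = 0.8760·281 = 246.2 mol/h and L = F − V = 34.8 mol/h.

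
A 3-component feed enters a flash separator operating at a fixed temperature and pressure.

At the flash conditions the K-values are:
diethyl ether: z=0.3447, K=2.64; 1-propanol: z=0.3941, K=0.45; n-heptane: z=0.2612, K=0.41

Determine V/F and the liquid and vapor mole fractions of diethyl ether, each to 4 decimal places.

V/F = 0.2094, x_diethyl ether = 0.2566, y_diethyl ether = 0.6774

Rachford–Rice: g(V/F) = Σ zᵢ(Kᵢ−1)/(1+V/F(Kᵢ−1)) = 0.
g(0) = ΣzᵢKᵢ − 1 = 0.1944 and g(1) = 1 − Σzᵢ/Kᵢ = -0.6434, so a root lies in (0, 1).
Newton–Raphson from V/F = 0.5:
  V/F = 0.5000: g = -0.20696, g' = -0.6896 → V/F = 0.1999
  V/F = 0.1999: g = 0.00749, g' = -0.7932 → V/F = 0.2093
  V/F = 0.2093: g = 0.00004, g' = -0.7844 → V/F = 0.2094
Converged at V/F = 0.2094.
Compositions from xᵢ = zᵢ/(1+V/F(Kᵢ−1)), yᵢ = Kᵢxᵢ:
  diethyl ether: x = 0.2566, y = 0.6774
  1-propanol: x = 0.4454, y = 0.2004
  n-heptane: x = 0.2980, y = 0.1222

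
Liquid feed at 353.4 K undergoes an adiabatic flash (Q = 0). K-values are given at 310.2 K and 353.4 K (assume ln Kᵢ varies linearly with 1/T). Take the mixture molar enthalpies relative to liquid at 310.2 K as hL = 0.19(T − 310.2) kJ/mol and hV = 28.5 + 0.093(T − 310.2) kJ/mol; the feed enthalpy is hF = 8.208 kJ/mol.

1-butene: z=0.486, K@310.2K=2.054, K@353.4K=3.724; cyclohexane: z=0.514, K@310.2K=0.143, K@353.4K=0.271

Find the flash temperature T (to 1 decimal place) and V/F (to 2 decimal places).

Adiabatic flash: solve Rachford–Rice at each trial T, then check hF = ψ·hV(T) + (1−ψ)·hL(T).
  T = 310.2 K: K = (2.054, 0.143), RR gives ψ = 0.079, H_out = 2.264 kJ/mol
  T = 353.4 K: K = (3.724, 0.271), RR gives ψ = 0.478, H_out = 19.827 kJ/mol
  T = 331.8 K: K = (2.820, 0.201), RR gives ψ = 0.326, H_out = 12.707 kJ/mol
  T = 321.0 K: K = (2.419, 0.171), RR gives ψ = 0.224, H_out = 8.196 kJ/mol
  T = 326.4 K: K = (2.615, 0.185), RR gives ψ = 0.278, H_out = 10.575 kJ/mol
  T = 323.7 K: K = (2.516, 0.178), RR gives ψ = 0.252, H_out = 9.421 kJ/mol
  T = 322.4 K: K = (2.469, 0.174), RR gives ψ = 0.239, H_out = 8.841 kJ/mol
Linear interpolation between T = 321.0 (H_out = 8.196) and T = 322.4 (H_out = 8.841) on hF = 8.208 gives T ≈ 321.0 K, at which ψ = 0.22.

T = 321.0 K, V/F = 0.22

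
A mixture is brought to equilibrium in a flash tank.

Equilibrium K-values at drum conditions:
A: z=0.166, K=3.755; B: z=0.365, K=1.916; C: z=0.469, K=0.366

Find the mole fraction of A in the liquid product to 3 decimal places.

x_A = 0.071

Material balance + equilibrium reduce to Σ zᵢ(Kᵢ−1)/(1+ψ(Kᵢ−1)) = 0.
g(0) = ΣzᵢKᵢ − 1 = 0.494 and g(1) = 1 − Σzᵢ/Kᵢ = -0.516, so a root lies in (0, 1).
Iterate (Newton) starting at ψ = 0.38:
  ψ = 0.380: g = 0.0797, g' = -0.796 → ψ = 0.480
  ψ = 0.480: g = 0.0017, g' = -0.771 → ψ = 0.482
Converged at ψ = 0.482.
Compositions from xᵢ = zᵢ/(1+ψ(Kᵢ−1)), yᵢ = Kᵢxᵢ:
  A: x = 0.071, y = 0.268
  B: x = 0.253, y = 0.485
  C: x = 0.676, y = 0.247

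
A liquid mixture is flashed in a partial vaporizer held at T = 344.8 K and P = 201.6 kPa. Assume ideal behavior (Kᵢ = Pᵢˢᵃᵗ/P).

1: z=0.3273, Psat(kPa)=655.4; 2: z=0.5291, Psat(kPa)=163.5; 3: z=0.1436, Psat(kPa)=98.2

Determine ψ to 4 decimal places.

Raoult's law: Kᵢ = Pᵢˢᵃᵗ/P = Pᵢˢᵃᵗ/201.6.
  K_1 = 655.4/201.6 = 3.250992, K_2 = 163.5/201.6 = 0.811012, K_3 = 98.2/201.6 = 0.487103
Rachford–Rice: g(ψ) = Σ zᵢ(Kᵢ−1)/(1+ψ(Kᵢ−1)) = 0.
Feasibility: ΣzᵢKᵢ = 1.5631, Σzᵢ/Kᵢ = 1.0479 — both > 1, two phases present.
Newton–Raphson from ψ = 0.5:
  ψ = 0.5000: g = 0.13714, g' = -0.4585 → ψ = 0.7991
  ψ = 0.7991: g = 0.02064, g' = -0.3464 → ψ = 0.8587
  ψ = 0.8587: g = 0.00020, g' = -0.3404 → ψ = 0.8593
Converged at ψ = 0.8593.

ψ = 0.8593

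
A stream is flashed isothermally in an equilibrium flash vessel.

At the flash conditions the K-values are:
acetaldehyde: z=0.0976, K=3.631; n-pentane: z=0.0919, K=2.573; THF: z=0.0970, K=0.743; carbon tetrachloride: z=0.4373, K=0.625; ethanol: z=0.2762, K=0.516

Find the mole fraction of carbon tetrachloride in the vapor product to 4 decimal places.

Rachford–Rice: g(ψ) = Σ zᵢ(Kᵢ−1)/(1+ψ(Kᵢ−1)) = 0.
g(0) = ΣzᵢKᵢ − 1 = 0.0787 and g(1) = 1 − Σzᵢ/Kᵢ = -0.4281, so a root lies in (0, 1).
Newton–Raphson from ψ = 0.66:
  ψ = 0.6600: g = -0.27961, g' = -0.4025 → ψ = 0.0000
  ψ = 0.0000: g = 0.07875, g' = -1.0356 → ψ = 0.0760
  ψ = 0.0760: g = 0.01008, g' = -0.7921 → ψ = 0.0888
  ψ = 0.0888: g = 0.00019, g' = -0.7622 → ψ = 0.0890
Converged at ψ = 0.0890.
Compositions from xᵢ = zᵢ/(1+ψ(Kᵢ−1)), yᵢ = Kᵢxᵢ:
  acetaldehyde: x = 0.0791, y = 0.2871
  n-pentane: x = 0.0806, y = 0.2074
  THF: x = 0.0993, y = 0.0738
  carbon tetrachloride: x = 0.4524, y = 0.2828
  ethanol: x = 0.2886, y = 0.1489

y_carbon tetrachloride = 0.2828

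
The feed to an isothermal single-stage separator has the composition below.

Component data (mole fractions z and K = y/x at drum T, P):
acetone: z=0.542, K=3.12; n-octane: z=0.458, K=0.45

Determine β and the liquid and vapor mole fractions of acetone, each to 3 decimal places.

β = 0.769, x_acetone = 0.206, y_acetone = 0.643

Material balance + equilibrium reduce to Σ zᵢ(Kᵢ−1)/(1+β(Kᵢ−1)) = 0.
g(0) = ΣzᵢKᵢ − 1 = 0.897 and g(1) = 1 − Σzᵢ/Kᵢ = -0.191, so a root lies in (0, 1).
Newton iteration, β⁰ = 0.5:
  β = 0.500: g = 0.2103, g' = -0.838 → β = 0.751
  β = 0.751: g = 0.0140, g' = -0.765 → β = 0.769
Converged at β = 0.769.
Compositions from xᵢ = zᵢ/(1+β(Kᵢ−1)), yᵢ = Kᵢxᵢ:
  acetone: x = 0.206, y = 0.643
  n-octane: x = 0.794, y = 0.357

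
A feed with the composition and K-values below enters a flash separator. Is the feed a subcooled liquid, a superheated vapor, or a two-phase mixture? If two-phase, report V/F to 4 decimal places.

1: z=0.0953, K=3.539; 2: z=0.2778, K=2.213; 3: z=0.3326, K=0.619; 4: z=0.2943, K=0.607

ΣzᵢKᵢ = 1.3366; Σzᵢ/Kᵢ = 1.1746.
Both exceed 1, so a two-phase solution exists.
Iterate (Newton) starting at ψ = 0.6:
  ψ = 0.6000: g = -0.02470, g' = -0.3924 → ψ = 0.5370
  ψ = 0.5370: g = 0.00050, g' = -0.4092 → ψ = 0.5383
Converged at ψ = 0.5383.

two-phase, V/F = 0.5383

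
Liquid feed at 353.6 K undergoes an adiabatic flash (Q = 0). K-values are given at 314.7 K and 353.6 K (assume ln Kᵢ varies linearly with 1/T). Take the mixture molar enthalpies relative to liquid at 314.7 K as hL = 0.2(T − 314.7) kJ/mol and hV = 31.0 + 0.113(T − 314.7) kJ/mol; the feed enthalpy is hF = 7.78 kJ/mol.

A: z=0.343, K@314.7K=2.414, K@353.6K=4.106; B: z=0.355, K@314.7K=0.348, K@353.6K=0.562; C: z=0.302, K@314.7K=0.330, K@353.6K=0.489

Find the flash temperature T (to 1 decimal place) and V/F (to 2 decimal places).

Adiabatic flash: solve Rachford–Rice at each trial T, then check hF = ψ·hV(T) + (1−ψ)·hL(T).
  T = 314.7 K: K = (2.414, 0.348, 0.330), RR gives ψ = 0.055, H_out = 1.700 kJ/mol
  T = 353.6 K: K = (4.106, 0.562, 0.489), RR gives ψ = 0.514, H_out = 21.987 kJ/mol
  T = 334.1 K: K = (3.195, 0.448, 0.406), RR gives ψ = 0.301, H_out = 12.705 kJ/mol
  T = 324.4 K: K = (2.789, 0.396, 0.367), RR gives ψ = 0.189, H_out = 7.628 kJ/mol
  T = 329.2 K: K = (2.986, 0.422, 0.386), RR gives ψ = 0.246, H_out = 10.214 kJ/mol
  T = 326.8 K: K = (2.887, 0.409, 0.377), RR gives ψ = 0.218, H_out = 8.942 kJ/mol
Linear interpolation between T = 324.4 (H_out = 7.628) and T = 326.8 (H_out = 8.942) on hF = 7.78 gives T ≈ 324.7 K, at which ψ = 0.19.

T = 324.7 K, V/F = 0.19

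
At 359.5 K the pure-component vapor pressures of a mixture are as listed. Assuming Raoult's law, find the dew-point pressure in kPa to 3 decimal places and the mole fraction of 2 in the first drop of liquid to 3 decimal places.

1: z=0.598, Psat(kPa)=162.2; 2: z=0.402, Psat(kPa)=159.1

At the dew point ψ → 1, so Σzᵢ/Kᵢ = 1 with Kᵢ = Pᵢˢᵃᵗ/P ⇒ 1/P = Σzᵢ/Pᵢˢᵃᵗ.
1/P = 0.598/162.2 + 0.402/159.1 = 0.006214 ⇒ P = 160.939 kPa
xᵢ = zᵢP/Pᵢˢᵃᵗ ⇒ x_2 = 0.402·160.939/159.1 = 0.407

Pdew = 160.939 kPa, x_2 = 0.407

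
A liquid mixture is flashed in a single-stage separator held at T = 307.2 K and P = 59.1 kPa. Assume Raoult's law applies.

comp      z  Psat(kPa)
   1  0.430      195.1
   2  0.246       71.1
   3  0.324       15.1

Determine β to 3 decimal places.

β = 0.624

Raoult's law: Kᵢ = Pᵢˢᵃᵗ/P = Pᵢˢᵃᵗ/59.1.
  K_1 = 195.1/59.1 = 3.30118, K_2 = 71.1/59.1 = 1.20305, K_3 = 15.1/59.1 = 0.25550
Newton–Raphson from β = 0.5:
  β = 0.500: g = 0.1212, g' = -0.956 → β = 0.627
  β = 0.627: g = -0.0027, g' = -1.021 → β = 0.624
Converged at β = 0.624.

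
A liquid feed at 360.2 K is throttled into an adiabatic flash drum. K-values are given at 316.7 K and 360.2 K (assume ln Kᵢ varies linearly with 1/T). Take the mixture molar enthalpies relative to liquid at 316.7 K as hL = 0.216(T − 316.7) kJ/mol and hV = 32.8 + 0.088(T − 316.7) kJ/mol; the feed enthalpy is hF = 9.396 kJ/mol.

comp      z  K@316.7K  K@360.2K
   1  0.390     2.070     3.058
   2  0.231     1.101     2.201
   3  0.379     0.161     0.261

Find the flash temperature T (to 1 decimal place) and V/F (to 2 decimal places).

T = 321.9 K, V/F = 0.26

Adiabatic flash: solve Rachford–Rice at each trial T, then check hF = ψ·hV(T) + (1−ψ)·hL(T).
  T = 316.7 K: K = (2.070, 1.101, 0.161), RR gives ψ = 0.177, H_out = 5.822 kJ/mol
  T = 360.2 K: K = (3.058, 2.201, 0.261), RR gives ψ = 0.615, H_out = 26.153 kJ/mol
  T = 338.4 K: K = (2.547, 1.590, 0.208), RR gives ψ = 0.447, H_out = 18.105 kJ/mol
  T = 327.5 K: K = (2.303, 1.330, 0.184), RR gives ψ = 0.331, H_out = 12.726 kJ/mol
  T = 322.1 K: K = (2.185, 1.212, 0.172), RR gives ψ = 0.260, H_out = 9.514 kJ/mol
  T = 319.4 K: K = (2.127, 1.156, 0.167), RR gives ψ = 0.220, H_out = 7.735 kJ/mol
  T = 320.8 K: K = (2.157, 1.185, 0.169), RR gives ψ = 0.241, H_out = 8.673 kJ/mol
Linear interpolation between T = 320.8 (H_out = 8.673) and T = 322.1 (H_out = 9.514) on hF = 9.396 gives T ≈ 321.9 K, at which ψ = 0.26.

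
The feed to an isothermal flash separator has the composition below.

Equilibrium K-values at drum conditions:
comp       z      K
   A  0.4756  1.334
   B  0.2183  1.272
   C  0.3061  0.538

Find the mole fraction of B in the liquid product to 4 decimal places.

x_B = 0.1909

Newton iteration, V/F⁰ = 0.45:
  V/F = 0.4500: g = 0.01246, g' = -0.1571 → V/F = 0.5293
  V/F = 0.5293: g = -0.00031, g' = -0.1651 → V/F = 0.5275
Converged at V/F = 0.5275.
Compositions from xᵢ = zᵢ/(1+V/F(Kᵢ−1)), yᵢ = Kᵢxᵢ:
  A: x = 0.4044, y = 0.5394
  B: x = 0.1909, y = 0.2428
  C: x = 0.4047, y = 0.2177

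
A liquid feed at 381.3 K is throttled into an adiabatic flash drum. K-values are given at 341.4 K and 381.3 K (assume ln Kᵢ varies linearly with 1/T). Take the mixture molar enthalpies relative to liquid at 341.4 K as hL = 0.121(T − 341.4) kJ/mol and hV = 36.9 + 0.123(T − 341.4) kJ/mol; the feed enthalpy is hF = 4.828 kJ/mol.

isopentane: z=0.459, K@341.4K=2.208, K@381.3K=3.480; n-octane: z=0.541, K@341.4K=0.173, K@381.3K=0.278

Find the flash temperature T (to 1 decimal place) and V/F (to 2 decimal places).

T = 343.0 K, V/F = 0.13

Adiabatic flash: solve Rachford–Rice at each trial T, then check hF = ψ·hV(T) + (1−ψ)·hL(T).
  T = 341.4 K: K = (2.208, 0.173), RR gives ψ = 0.107, H_out = 3.955 kJ/mol
  T = 381.3 K: K = (3.480, 0.278), RR gives ψ = 0.418, H_out = 20.270 kJ/mol
  T = 361.4 K: K = (2.809, 0.222), RR gives ψ = 0.291, H_out = 13.173 kJ/mol
  T = 351.4 K: K = (2.499, 0.197), RR gives ψ = 0.211, H_out = 8.982 kJ/mol
  T = 346.4 K: K = (2.351, 0.185), RR gives ψ = 0.163, H_out = 6.604 kJ/mol
  T = 343.9 K: K = (2.279, 0.179), RR gives ψ = 0.136, H_out = 5.318 kJ/mol
  T = 342.6 K: K = (2.242, 0.176), RR gives ψ = 0.121, H_out = 4.620 kJ/mol
Linear interpolation between T = 342.6 (H_out = 4.620) and T = 343.9 (H_out = 5.318) on hF = 4.828 gives T ≈ 343.0 K, at which ψ = 0.13.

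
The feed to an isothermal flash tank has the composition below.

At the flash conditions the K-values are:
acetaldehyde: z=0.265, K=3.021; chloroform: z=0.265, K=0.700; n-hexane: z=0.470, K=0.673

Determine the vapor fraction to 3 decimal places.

Material balance + equilibrium reduce to Σ zᵢ(Kᵢ−1)/(1+ψ(Kᵢ−1)) = 0.
Feasibility: ΣzᵢKᵢ = 1.302, Σzᵢ/Kᵢ = 1.165 — both > 1, two phases present.
Newton iteration, ψ⁰ = 0.5:
  ψ = 0.500: g = -0.0109, g' = -0.373 → ψ = 0.471
Converged at ψ = 0.471.

ψ = 0.471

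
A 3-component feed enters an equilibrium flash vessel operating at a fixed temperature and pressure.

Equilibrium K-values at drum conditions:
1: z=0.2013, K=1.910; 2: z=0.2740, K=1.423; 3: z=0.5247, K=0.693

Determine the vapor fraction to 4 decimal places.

Material balance + equilibrium reduce to Σ zᵢ(Kᵢ−1)/(1+ψ(Kᵢ−1)) = 0.
g(0) = ΣzᵢKᵢ − 1 = 0.1380 and g(1) = 1 − Σzᵢ/Kᵢ = -0.0551, so a root lies in (0, 1).
Iterate (Newton) starting at ψ = 0.5:
  ψ = 0.5000: g = 0.03127, g' = -0.1812 → ψ = 0.6726
  ψ = 0.6726: g = 0.00086, g' = -0.1724 → ψ = 0.6776
Converged at ψ = 0.6776.

ψ = 0.6776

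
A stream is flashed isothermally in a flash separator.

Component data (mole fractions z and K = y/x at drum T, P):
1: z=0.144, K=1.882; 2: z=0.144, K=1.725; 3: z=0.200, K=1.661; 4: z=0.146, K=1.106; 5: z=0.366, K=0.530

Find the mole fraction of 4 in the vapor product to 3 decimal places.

Material balance + equilibrium reduce to Σ zᵢ(Kᵢ−1)/(1+β(Kᵢ−1)) = 0.
Check two-phase: ΣzᵢKᵢ = 1.207 > 1 and Σzᵢ/Kᵢ = 1.103 > 1, so g(0) = 0.207 > 0 and g(1) = -0.103 < 0.
Newton–Raphson from β = 0.5:
  β = 0.500: g = 0.0540, g' = -0.284 → β = 0.690
  β = 0.690: g = -0.0009, g' = -0.297 → β = 0.687
Converged at β = 0.687.
Compositions from xᵢ = zᵢ/(1+β(Kᵢ−1)), yᵢ = Kᵢxᵢ:
  1: x = 0.090, y = 0.169
  2: x = 0.096, y = 0.166
  3: x = 0.138, y = 0.228
  4: x = 0.136, y = 0.151
  5: x = 0.541, y = 0.287

y_4 = 0.151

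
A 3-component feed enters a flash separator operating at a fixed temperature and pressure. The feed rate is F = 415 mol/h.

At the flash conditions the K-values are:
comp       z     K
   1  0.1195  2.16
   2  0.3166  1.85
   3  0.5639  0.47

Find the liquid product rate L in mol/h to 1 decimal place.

L = 324.7 mol/h

Iterate (Newton) starting at ψ = 0.5:
  ψ = 0.5000: g = -0.13004, g' = -0.4703 → ψ = 0.2235
  ψ = 0.2235: g = -0.00279, g' = -0.4668 → ψ = 0.2175
Converged at ψ = 0.2175.
Then V = ψ·F = 0.2175·415 = 90.3 mol/h and L = F − V = 324.7 mol/h.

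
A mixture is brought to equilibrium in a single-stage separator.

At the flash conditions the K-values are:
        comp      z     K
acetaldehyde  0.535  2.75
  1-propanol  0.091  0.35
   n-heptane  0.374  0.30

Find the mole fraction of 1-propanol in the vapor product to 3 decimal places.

Material balance + equilibrium reduce to Σ zᵢ(Kᵢ−1)/(1+V/F(Kᵢ−1)) = 0.
Feasibility: ΣzᵢKᵢ = 1.615, Σzᵢ/Kᵢ = 1.701 — both > 1, two phases present.
Newton iteration, V/F⁰ = 0.5:
  V/F = 0.500: g = 0.0089, g' = -0.984 → V/F = 0.509
Converged at V/F = 0.509.
Compositions from xᵢ = zᵢ/(1+V/F(Kᵢ−1)), yᵢ = Kᵢxᵢ:
  acetaldehyde: x = 0.283, y = 0.778
  1-propanol: x = 0.136, y = 0.048
  n-heptane: x = 0.581, y = 0.174

y_1-propanol = 0.048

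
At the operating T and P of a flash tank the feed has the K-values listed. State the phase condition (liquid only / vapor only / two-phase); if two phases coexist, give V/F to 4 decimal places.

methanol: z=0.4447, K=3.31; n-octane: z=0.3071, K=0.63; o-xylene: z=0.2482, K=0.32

two-phase, V/F = 0.5993

ΣzᵢKᵢ = 1.7449; Σzᵢ/Kᵢ = 1.3974.
Both exceed 1, so a two-phase solution exists.
Rachford–Rice: g(ψ) = Σ zᵢ(Kᵢ−1)/(1+ψ(Kᵢ−1)) = 0.
Newton iteration, ψ⁰ = 0.5:
  ψ = 0.5000: g = 0.08154, g' = -0.8377 → ψ = 0.5973
  ψ = 0.5973: g = 0.00156, g' = -0.8137 → ψ = 0.5993
Converged at ψ = 0.5993.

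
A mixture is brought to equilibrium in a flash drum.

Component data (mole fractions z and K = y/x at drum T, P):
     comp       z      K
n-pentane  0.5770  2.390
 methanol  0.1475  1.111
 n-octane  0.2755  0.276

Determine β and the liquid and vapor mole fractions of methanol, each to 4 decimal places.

β = 0.7193, x_methanol = 0.1366, y_methanol = 0.1518

Rachford–Rice: g(β) = Σ zᵢ(Kᵢ−1)/(1+β(Kᵢ−1)) = 0.
Feasibility: ΣzᵢKᵢ = 1.6189, Σzᵢ/Kᵢ = 1.3724 — both > 1, two phases present.
Iterate (Newton) starting at β = 0.45:
  β = 0.4500: g = 0.21315, g' = -0.7413 → β = 0.7375
  β = 0.7375: g = -0.01685, g' = -0.9383 → β = 0.7196
  β = 0.7196: g = -0.00026, g' = -0.9095 → β = 0.7193
Converged at β = 0.7193.
Compositions from xᵢ = zᵢ/(1+β(Kᵢ−1)), yᵢ = Kᵢxᵢ:
  n-pentane: x = 0.2885, y = 0.6896
  methanol: x = 0.1366, y = 0.1518
  n-octane: x = 0.5749, y = 0.1587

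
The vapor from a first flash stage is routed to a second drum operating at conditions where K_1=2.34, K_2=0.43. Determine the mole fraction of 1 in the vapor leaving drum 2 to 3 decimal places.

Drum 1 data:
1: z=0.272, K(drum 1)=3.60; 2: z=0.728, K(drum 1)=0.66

Drum 1:
Let ψ₁ = V/F and solve Σ zᵢ(Kᵢ−1)/(1+ψ₁(Kᵢ−1)) = 0.
g(0) = ΣzᵢKᵢ − 1 = 0.460 and g(1) = 1 − Σzᵢ/Kᵢ = -0.179, so a root lies in (0, 1).
Binary case is linear: z₁(K₁−1)(1+ψ₁(K₂−1)) + z₂(K₂−1)(1+ψ₁(K₁−1)) = 0
⇒ ψ₁ = [z₁(K₁−1)+z₂(K₂−1)] / [−(K₁−1)(K₂−1)] = 0.4597/0.8840 = 0.520
Drum-1 compositions:
  1: x = 0.116, y = 0.416
  2: x = 0.884, y = 0.584
Drum-2 feed = drum-1 vapor: z₂ = (0.4163, 0.5837).
Drum 2:
Material balance + equilibrium reduce to Σ zᵢ(Kᵢ−1)/(1+ψ₂(Kᵢ−1)) = 0.
g(0) = ΣzᵢKᵢ − 1 = 0.225 and g(1) = 1 − Σzᵢ/Kᵢ = -0.535, so a root lies in (0, 1).
Newton–Raphson from ψ₂ = 0.5:
  ψ₂ = 0.500: g = -0.1312, g' = -0.639 → ψ₂ = 0.295
Converged at ψ₂ = 0.295.
  1: x = 0.298, y = 0.698
  2: x = 0.702, y = 0.302

y_1 (drum 2) = 0.698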